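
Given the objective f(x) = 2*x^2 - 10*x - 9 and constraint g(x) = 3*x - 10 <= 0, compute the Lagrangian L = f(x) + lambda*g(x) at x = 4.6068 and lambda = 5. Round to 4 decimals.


Step 1: Evaluate f(x).
f(4.6068) = 2*4.6068^2 - 10*4.6068 - 9 = -12.6228
Step 2: Evaluate g(x).
g(4.6068) = 3*4.6068 - 10 = 3.8204
Step 3: Compute Lagrangian.
L = -12.6228 + 5*3.8204 = 6.4792


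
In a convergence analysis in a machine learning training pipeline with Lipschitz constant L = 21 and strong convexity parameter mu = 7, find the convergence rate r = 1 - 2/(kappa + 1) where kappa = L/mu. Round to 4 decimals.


Step 1: Compute the condition number.
kappa = L/mu = 21/7 = 3.0
Step 2: Compute the convergence rate.
r = 1 - 2/(kappa + 1) = 1 - 2*mu/(L + mu) = (L - mu)/(L + mu) = 14/28 = 0.5


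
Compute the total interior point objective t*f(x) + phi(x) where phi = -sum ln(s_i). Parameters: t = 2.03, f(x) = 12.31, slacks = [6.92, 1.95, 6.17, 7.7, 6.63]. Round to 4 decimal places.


Step 1: Compute log-barrier.
ln values: [1.9344, 0.6678, 1.8197, 2.0412, 1.8916]
phi = -(1.9344 + 0.6678 + 1.8197 + 2.0412 + 1.8916) = -8.3548
Step 2: Compute augmented objective.
t*f(x) = 2.03*12.31 = 24.9893
Total = 24.9893 - 8.3548 = 16.6345


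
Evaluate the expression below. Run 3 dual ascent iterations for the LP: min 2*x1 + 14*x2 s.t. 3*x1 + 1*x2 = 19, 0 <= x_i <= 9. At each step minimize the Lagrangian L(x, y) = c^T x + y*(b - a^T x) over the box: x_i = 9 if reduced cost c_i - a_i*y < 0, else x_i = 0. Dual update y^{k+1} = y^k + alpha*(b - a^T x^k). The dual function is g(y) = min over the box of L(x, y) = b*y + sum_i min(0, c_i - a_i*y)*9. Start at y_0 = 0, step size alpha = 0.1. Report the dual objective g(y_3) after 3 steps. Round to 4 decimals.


Dual ascent for LP: min 2*x1 + 14*x2, 3*x1 + 1*x2 = 19, 0 <= x_i <= 9
Step 1: y^k = 0.0, reduced costs: (2.0, 14.0)
  x^k = (0.0, 0.0), subgradient = b - a^T x = 19.0
  y^{k+1} = 0.0 + 0.1*19.0 = 1.9
Step 2: y^k = 1.9, reduced costs: (-3.7, 12.1)
  x^k = (9.0, 0.0), subgradient = b - a^T x = -8.0
  y^{k+1} = 1.9 + 0.1*-8.0 = 1.1
Step 3: y^k = 1.1, reduced costs: (-1.3, 12.9)
  x^k = (9.0, 0.0), subgradient = b - a^T x = -8.0
  y^{k+1} = 1.1 + 0.1*-8.0 = 0.3
Dual objective at y_3 = 0.3: reduced costs (1.1, 13.7), box minimizer x = (0.0, 0.0)
g(y_3) = b*y + (c1 - a1*y)*x1 + (c2 - a2*y)*x2 = 19*0.3 + 1.1*0.0 + 13.7*0.0 = 5.7 + 0.0 + 0.0 = 5.7


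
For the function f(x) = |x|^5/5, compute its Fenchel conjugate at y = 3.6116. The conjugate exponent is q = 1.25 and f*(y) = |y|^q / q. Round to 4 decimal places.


The conjugate exponent q satisfies 1/p + 1/q = 1.
p = 5, so q = 5/(5 - 1) = 1.25
|y|^q = 3.6116^1.25 = 4.9788
f*(3.6116) = 4.9788 / 1.25 = 3.983


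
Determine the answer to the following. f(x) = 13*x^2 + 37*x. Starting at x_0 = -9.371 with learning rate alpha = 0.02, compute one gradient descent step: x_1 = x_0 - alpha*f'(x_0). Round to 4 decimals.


We compute the gradient at x_0 and apply the update.
f'(x) = 26*x + 37
f'(-9.371) = 26*-9.371 + 37 = -206.646
x_1 = -9.371 - 0.02*-206.646 = -5.2381


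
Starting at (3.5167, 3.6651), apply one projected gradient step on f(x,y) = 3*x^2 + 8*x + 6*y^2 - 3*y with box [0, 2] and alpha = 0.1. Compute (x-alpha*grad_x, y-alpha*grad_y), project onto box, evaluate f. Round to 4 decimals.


Step 1: Compute gradient at (3.5167, 3.6651).
grad_x = 2*3*3.5167 + 8 = 29.1002
grad_y = 2*6*3.6651 - 3 = 40.9812
Step 2: Gradient step.
x_raw = 3.5167 - 0.1*29.1002 = 0.6067
y_raw = 3.6651 - 0.1*40.9812 = -0.433
Step 3: Project onto [0, 2].
x_proj = clip(0.6067) = 0.6067
y_proj = clip(-0.433) = 0.0
Step 4: Evaluate f.
f(0.6067, 0.0) = 5.9576


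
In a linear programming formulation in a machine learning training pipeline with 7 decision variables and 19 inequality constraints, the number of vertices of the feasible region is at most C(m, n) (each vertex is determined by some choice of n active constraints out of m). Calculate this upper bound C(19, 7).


Each vertex corresponds to some choice of n active constraints out of m, so the number of vertices is at most C(m, n) = m! / (n!(m-n)!).
m = 19, n = 7
Numerator: 19 * 18 * 17 * 16 * 15 * 14 * 13
Denominator: 7! = 5040
C(19, 7) = 50388


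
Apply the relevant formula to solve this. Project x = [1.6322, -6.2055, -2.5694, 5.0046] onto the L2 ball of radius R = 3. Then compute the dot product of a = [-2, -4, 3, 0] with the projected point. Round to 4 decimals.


Step 1: Compute ||x|| (intermediates to 6 decimals).
||x|| = sqrt(1.6322^2 + (-6.2055)^2 + (-2.5694)^2 + 5.0046^2) = 8.533472
Step 2: Project.
Since ||x|| > R, scale = R/||x|| = 3/8.533472 = 0.351557, proj(x) = scale * x
proj(x) = [0.573811, -2.181587, -0.903291, 1.759402]
Step 3: Dot product.
a^T * proj(x) = -2*0.573811 - 4*(-2.181587) + 3*(-0.903291) + 0*1.759402 = 4.8689


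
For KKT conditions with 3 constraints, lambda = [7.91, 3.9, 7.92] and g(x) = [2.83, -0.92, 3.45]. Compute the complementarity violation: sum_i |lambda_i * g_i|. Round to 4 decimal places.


KKT complementary slackness check:
lambda_1 * g_1 = 7.91 * 2.83 = 22.3853
lambda_2 * g_2 = 3.9 * -0.92 = -3.588
lambda_3 * g_3 = 7.92 * 3.45 = 27.324
Total violation = 22.3853 + 3.588 + 27.324 = 53.2973


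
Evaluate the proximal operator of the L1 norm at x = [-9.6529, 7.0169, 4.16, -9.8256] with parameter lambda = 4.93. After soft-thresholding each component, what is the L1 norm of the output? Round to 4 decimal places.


Soft-thresholding with lambda = 4.93:
prox(-9.6529) = sign(-9.6529)*max(|-9.6529| - 4.93, 0) = -4.7229
prox(7.0169) = sign(7.0169)*max(|7.0169| - 4.93, 0) = 2.0869
prox(4.16) = sign(4.16)*max(|4.16| - 4.93, 0) = 0.0
prox(-9.8256) = sign(-9.8256)*max(|-9.8256| - 4.93, 0) = -4.8956
prox(x) = [-4.7229, 2.0869, 0.0, -4.8956]
||prox(x)||_1 = 4.7229 + 2.0869 + 0.0 + 4.8956 = 11.7054


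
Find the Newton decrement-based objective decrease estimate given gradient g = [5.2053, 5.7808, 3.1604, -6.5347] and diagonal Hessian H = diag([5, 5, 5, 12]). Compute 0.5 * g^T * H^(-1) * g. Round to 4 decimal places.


Step 1: H is diagonal, so H^(-1) * g = [1.0411, 1.1562, 0.6321, -0.5446].
Step 2: g^T H^(-1) g = sum_i g_i^2 / H_ii
  = (5.2053)^2/5 + (5.7808)^2/5 + (3.1604)^2/5 + (-6.5347)^2/12
  = 5.419 + 6.6835 + 1.9976 + 3.5585 = 17.6587
Step 3: Objective decrease = 0.5 * g^T H^(-1) g = 8.8294


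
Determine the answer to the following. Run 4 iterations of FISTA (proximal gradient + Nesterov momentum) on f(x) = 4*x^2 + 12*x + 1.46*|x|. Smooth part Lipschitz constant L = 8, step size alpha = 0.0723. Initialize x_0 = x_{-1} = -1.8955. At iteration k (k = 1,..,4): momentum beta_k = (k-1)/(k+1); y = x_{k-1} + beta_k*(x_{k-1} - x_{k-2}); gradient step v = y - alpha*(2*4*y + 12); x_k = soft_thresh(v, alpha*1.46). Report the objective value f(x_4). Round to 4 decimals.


FISTA on f(x) = 4*x^2 + 12*x + 1.46*|x|
L = 8, alpha = 0.0723
Iteration 1: beta = 0.0, y = -1.8955 + 0.0*(-1.8955 + 1.8955) = -1.8955
  grad(y) = -3.164, v = y - alpha*grad = -1.6667
  prox(v) = soft_thresh(-1.6667, 0.1056) = -1.5612
Iteration 2: beta = 0.3333, y = -1.5612 + 0.3333*(-1.5612 + 1.8955) = -1.4497
  grad(y) = 0.402, v = y - alpha*grad = -1.4788
  prox(v) = soft_thresh(-1.4788, 0.1056) = -1.3733
Iteration 3: beta = 0.5, y = -1.3733 + 0.5*(-1.3733 + 1.5612) = -1.2793
  grad(y) = 1.7657, v = y - alpha*grad = -1.4069
  prox(v) = soft_thresh(-1.4069, 0.1056) = -1.3014
Iteration 4: beta = 0.6, y = -1.3014 + 0.6*(-1.3014 + 1.3733) = -1.2583
  grad(y) = 1.9338, v = y - alpha*grad = -1.3981
  prox(v) = soft_thresh(-1.3981, 0.1056) = -1.2925
f(x_4) = 4*(-1.2925)^2 + 12*(-1.2925) + 1.46*|-1.2925| = -6.9407


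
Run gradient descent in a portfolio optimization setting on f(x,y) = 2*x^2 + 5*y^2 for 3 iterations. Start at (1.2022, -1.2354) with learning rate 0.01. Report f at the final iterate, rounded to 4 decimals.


Gradient descent on f(x,y) = 2*x^2 + 5*y^2.
Starting point: (1.2022, -1.2354), alpha = 0.01
Step 1: grad_x = 2*2*1.2022 = 4.8088, grad_y = 2*5*-1.2354 = -12.354
  x_1 = 1.2022 - 0.01*4.8088 = 1.1541
  y_1 = -1.2354 - 0.01*-12.354 = -1.1119
Step 2: grad_x = 2*2*1.1541 = 4.6164, grad_y = 2*5*-1.1119 = -11.1186
  x_2 = 1.1541 - 0.01*4.6164 = 1.1079
  y_2 = -1.1119 - 0.01*-11.1186 = -1.0007
Step 3: grad_x = 2*2*1.1079 = 4.4318, grad_y = 2*5*-1.0007 = -10.0067
  x_3 = 1.1079 - 0.01*4.4318 = 1.0636
  y_3 = -1.0007 - 0.01*-10.0067 = -0.9006
f(1.0636, -0.9006) = 2*1.0636^2 + 5*(-0.9006)^2 = 6.3181


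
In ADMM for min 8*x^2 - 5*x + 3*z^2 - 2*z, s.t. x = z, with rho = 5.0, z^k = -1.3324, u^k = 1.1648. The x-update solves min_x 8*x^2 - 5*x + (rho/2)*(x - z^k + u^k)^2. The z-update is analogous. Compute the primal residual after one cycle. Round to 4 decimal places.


ADMM iteration with rho = 5.0, z^k = -1.3324, u^k = 1.1648
Step 1: x-update.
Minimize 8*x^2 - 5*x + (5.0/2)*(x + 1.3324 + 1.1648)^2
FOC: (2*8 + 5.0)*x = 5 + 5.0*(-1.3324 - 1.1648)
x^{k+1} = -0.3565
Step 2: z-update.
Minimize 3*z^2 - 2*z + (5.0/2)*(-0.3565 - z + 1.1648)^2
FOC: (2*3 + 5.0)*z = 2 + 5.0*(-0.3565 + 1.1648)
z^{k+1} = 0.5492
Step 3: u-update.
u^{k+1} = 1.1648 - 0.3565 - 0.5492 = 0.2591
Step 4: Primal residual = |-0.3565 - 0.5492| = 0.9057


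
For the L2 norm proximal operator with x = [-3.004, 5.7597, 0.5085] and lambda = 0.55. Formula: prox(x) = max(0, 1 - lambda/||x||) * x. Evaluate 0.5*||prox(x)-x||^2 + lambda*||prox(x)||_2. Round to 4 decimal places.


Step 1: Compute ||x||.
||x|| = 6.5159
Step 2: Compute scaling factor.
scale = max(0, 1 - 0.55/6.5159) = 0.9156
Step 3: prox(x) = [-2.7504, 5.2735, 0.4656]
||prox(x)|| = 5.9659
Step 4: Proximal objective.
0.5*||prox-x||^2 = 0.1513
lambda*||prox|| = 3.2812
Total = 3.4325


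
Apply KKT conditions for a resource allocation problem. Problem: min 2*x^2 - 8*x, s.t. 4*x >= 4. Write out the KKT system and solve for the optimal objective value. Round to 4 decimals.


Step 1: Try lambda = 0 (constraint inactive).
Stationarity: 2*2*x - 8 = 0
x* = 8/(2*2) = 2.0
Check constraint: 4*2.0 = 8.0 >= 4 -- satisfied.
Step 2: Compute optimal value.
f(x*) = 2*2.0^2 - 8*2.0 = -8.0


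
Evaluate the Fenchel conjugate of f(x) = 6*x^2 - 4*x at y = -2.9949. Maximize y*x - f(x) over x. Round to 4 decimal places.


f*(y) = sup_x {y*x - a*x^2 - b*x} = sup_x {(y-b)*x - a*x^2}
FOC: (y - b) - 2a*x = 0 => x* = (y - b)/(2a)
x* = (-2.9949 + 4)/(2*6) = 0.0838
f*(-2.9949) = (y-b)^2/(4a) = (-2.9949 + 4)^2/(4*6)
= 1.0102/24 = 0.0421


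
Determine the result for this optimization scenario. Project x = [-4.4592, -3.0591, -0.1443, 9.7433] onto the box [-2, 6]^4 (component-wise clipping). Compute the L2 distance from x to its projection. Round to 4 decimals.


Project each component onto [-2, 6].
clip(-4.4592) = -2.0, clip(-3.0591) = -2.0, clip(-0.1443) = -0.1443, clip(9.7433) = 6.0
Projection = [-2.0, -2.0, -0.1443, 6.0]
Squared diffs: [6.0477, 1.1217, 0.0, 14.0123]
Distance = sqrt(21.1817) = 4.6024


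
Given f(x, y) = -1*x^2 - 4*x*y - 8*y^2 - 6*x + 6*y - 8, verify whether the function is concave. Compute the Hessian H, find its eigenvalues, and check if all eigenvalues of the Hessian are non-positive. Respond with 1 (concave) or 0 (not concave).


The Hessian of f(x,y) = -1*x^2 - 4*x*y - 8*y^2 - 6*x + 6*y - 8 is:
H = [[-2, -4], [-4, -16]]
Trace = -2 - 16 = -18
Determinant = -2*-16 - (-4)^2 = 16
Discriminant = (-18)^2 - 4*16 = 260.0
Eigenvalues: lambda_1 = -17.0623, lambda_2 = -0.9377
The function is concave.

1


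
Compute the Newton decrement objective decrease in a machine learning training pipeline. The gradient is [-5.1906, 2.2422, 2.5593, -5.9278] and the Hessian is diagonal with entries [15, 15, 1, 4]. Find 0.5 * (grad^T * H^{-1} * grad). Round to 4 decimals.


Step 1: H is diagonal, so H^(-1) * g = [-0.346, 0.1495, 2.5593, -1.482].
Step 2: g^T H^(-1) g = sum_i g_i^2 / H_ii
  = (-5.1906)^2/15 + (2.2422)^2/15 + (2.5593)^2/1 + (-5.9278)^2/4
  = 1.7962 + 0.3352 + 6.55 + 8.7847 = 17.466
Step 3: Objective decrease = 0.5 * g^T H^(-1) g = 8.733


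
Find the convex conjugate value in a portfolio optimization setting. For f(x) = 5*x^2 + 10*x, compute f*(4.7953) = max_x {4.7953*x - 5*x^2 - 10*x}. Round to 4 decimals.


f*(y) = sup_x {y*x - a*x^2 - b*x} = sup_x {(y-b)*x - a*x^2}
FOC: (y - b) - 2a*x = 0 => x* = (y - b)/(2a)
x* = (4.7953 - 10)/(2*5) = -0.5205
f*(4.7953) = (y-b)^2/(4a) = (4.7953 - 10)^2/(4*5)
= 27.0889/20 = 1.3544


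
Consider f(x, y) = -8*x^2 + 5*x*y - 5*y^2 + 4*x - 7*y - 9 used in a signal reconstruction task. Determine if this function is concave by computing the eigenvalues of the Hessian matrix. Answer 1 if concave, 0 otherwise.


The Hessian of f(x,y) = -8*x^2 + 5*x*y - 5*y^2 + 4*x - 7*y - 9 is:
H = [[-16, 5], [5, -10]]
Trace = -16 - 10 = -26
Determinant = -16*-10 - (5)^2 = 135
Discriminant = (-26)^2 - 4*135 = 136.0
Eigenvalues: lambda_1 = -18.831, lambda_2 = -7.169
The function is concave.

1


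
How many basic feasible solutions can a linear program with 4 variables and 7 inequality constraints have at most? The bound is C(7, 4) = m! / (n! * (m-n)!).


Each vertex corresponds to some choice of n active constraints out of m, so the number of vertices is at most C(m, n) = m! / (n!(m-n)!).
m = 7, n = 4
Numerator: 7 * 6 * 5 * 4
Denominator: 4! = 24
C(7, 4) = 35


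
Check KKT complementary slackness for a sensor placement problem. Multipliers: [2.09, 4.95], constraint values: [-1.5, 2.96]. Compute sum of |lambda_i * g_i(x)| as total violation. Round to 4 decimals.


KKT complementary slackness check:
lambda_1 * g_1 = 2.09 * -1.5 = -3.135
lambda_2 * g_2 = 4.95 * 2.96 = 14.652
Total violation = 3.135 + 14.652 = 17.787


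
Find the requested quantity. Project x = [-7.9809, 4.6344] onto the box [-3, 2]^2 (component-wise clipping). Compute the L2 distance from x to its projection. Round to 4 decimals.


Project each component onto [-3, 2].
clip(-7.9809) = -3.0, clip(4.6344) = 2.0
Projection = [-3.0, 2.0]
Squared diffs: [24.8094, 6.9401]
Distance = sqrt(31.7495) = 5.6347


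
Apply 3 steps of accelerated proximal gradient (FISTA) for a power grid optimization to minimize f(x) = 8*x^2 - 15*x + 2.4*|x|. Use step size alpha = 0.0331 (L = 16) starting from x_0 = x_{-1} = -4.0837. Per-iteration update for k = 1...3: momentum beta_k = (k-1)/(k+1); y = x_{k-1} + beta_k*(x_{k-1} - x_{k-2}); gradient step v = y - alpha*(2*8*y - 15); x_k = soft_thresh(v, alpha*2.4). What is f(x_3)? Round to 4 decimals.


FISTA on f(x) = 8*x^2 - 15*x + 2.4*|x|
L = 16, alpha = 0.0331
Iteration 1: beta = 0.0, y = -4.0837 + 0.0*(-4.0837 + 4.0837) = -4.0837
  grad(y) = -80.3392, v = y - alpha*grad = -1.4245
  prox(v) = soft_thresh(-1.4245, 0.0794) = -1.345
Iteration 2: beta = 0.3333, y = -1.345 + 0.3333*(-1.345 + 4.0837) = -0.4321
  grad(y) = -21.9143, v = y - alpha*grad = 0.2932
  prox(v) = soft_thresh(0.2932, 0.0794) = 0.2138
Iteration 3: beta = 0.5, y = 0.2138 + 0.5*(0.2138 + 1.345) = 0.9932
  grad(y) = 0.891, v = y - alpha*grad = 0.9637
  prox(v) = soft_thresh(0.9637, 0.0794) = 0.8843
f(x_3) = 8*0.8843^2 - 15*0.8843 + 2.4*|0.8843| = -4.8864


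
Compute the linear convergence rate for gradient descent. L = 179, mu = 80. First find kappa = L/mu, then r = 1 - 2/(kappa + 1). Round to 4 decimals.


Step 1: Compute the condition number.
kappa = L/mu = 179/80 = 2.2375
Step 2: Compute the convergence rate.
r = 1 - 2/(kappa + 1) = 1 - 2*mu/(L + mu) = (L - mu)/(L + mu) = 99/259 = 0.3822


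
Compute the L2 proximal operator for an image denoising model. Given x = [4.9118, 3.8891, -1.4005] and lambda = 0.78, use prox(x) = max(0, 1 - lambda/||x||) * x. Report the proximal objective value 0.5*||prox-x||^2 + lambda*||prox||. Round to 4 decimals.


Step 1: Compute ||x||.
||x|| = 6.4197
Step 2: Compute scaling factor.
scale = max(0, 1 - 0.78/6.4197) = 0.8785
Step 3: prox(x) = [4.315, 3.4166, -1.2303]
||prox(x)|| = 5.6397
Step 4: Proximal objective.
0.5*||prox-x||^2 = 0.3042
lambda*||prox|| = 4.399
Total = 4.7031


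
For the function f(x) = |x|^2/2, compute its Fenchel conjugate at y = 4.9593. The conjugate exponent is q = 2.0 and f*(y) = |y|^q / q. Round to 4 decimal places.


The conjugate exponent q satisfies 1/p + 1/q = 1.
p = 2, so q = 2/(2 - 1) = 2.0
|y|^q = 4.9593^2.0 = 24.5947
f*(4.9593) = 24.5947 / 2.0 = 12.2973


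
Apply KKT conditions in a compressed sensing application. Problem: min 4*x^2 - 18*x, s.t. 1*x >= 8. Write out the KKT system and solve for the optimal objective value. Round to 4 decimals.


Step 1: Try lambda = 0 (constraint inactive).
x_unc = 18/(2*4) = 2.25
Check: 1*2.25 = 2.25 < 8 -- violated!
Step 2: Constraint must be active: 1*x = 8
x* = 8/1 = 8.0
lambda = (2*4*8.0 - 18)/1 = 46.0
Step 3: Compute optimal value.
f(x*) = 4*8.0^2 - 18*8.0 = 112.0


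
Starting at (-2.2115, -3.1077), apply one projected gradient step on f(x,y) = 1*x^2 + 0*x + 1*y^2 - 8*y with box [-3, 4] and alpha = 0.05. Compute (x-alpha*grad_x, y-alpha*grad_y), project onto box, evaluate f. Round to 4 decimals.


Step 1: Compute gradient at (-2.2115, -3.1077).
grad_x = 2*1*-2.2115 + 0 = -4.423
grad_y = 2*1*-3.1077 - 8 = -14.2154
Step 2: Gradient step.
x_raw = -2.2115 - 0.05*-4.423 = -1.9904
y_raw = -3.1077 - 0.05*-14.2154 = -2.3969
Step 3: Project onto [-3, 4].
x_proj = clip(-1.9904) = -1.9904
y_proj = clip(-2.3969) = -2.3969
Step 4: Evaluate f.
f(-1.9904, -2.3969) = 28.8822


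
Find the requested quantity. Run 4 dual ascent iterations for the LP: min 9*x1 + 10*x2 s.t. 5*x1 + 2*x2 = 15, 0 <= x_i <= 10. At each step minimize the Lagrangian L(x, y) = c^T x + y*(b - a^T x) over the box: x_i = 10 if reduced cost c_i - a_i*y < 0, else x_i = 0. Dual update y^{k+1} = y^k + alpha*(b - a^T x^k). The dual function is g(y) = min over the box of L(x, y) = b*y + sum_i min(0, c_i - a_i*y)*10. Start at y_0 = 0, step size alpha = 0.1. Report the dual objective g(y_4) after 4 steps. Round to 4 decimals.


Dual ascent for LP: min 9*x1 + 10*x2, 5*x1 + 2*x2 = 15, 0 <= x_i <= 10
Step 1: y^k = 0.0, reduced costs: (9.0, 10.0)
  x^k = (0.0, 0.0), subgradient = b - a^T x = 15.0
  y^{k+1} = 0.0 + 0.1*15.0 = 1.5
Step 2: y^k = 1.5, reduced costs: (1.5, 7.0)
  x^k = (0.0, 0.0), subgradient = b - a^T x = 15.0
  y^{k+1} = 1.5 + 0.1*15.0 = 3.0
Step 3: y^k = 3.0, reduced costs: (-6.0, 4.0)
  x^k = (10.0, 0.0), subgradient = b - a^T x = -35.0
  y^{k+1} = 3.0 + 0.1*-35.0 = -0.5
Step 4: y^k = -0.5, reduced costs: (11.5, 11.0)
  x^k = (0.0, 0.0), subgradient = b - a^T x = 15.0
  y^{k+1} = -0.5 + 0.1*15.0 = 1.0
Dual objective at y_4 = 1.0: reduced costs (4.0, 8.0), box minimizer x = (0.0, 0.0)
g(y_4) = b*y + (c1 - a1*y)*x1 + (c2 - a2*y)*x2 = 15*1.0 + 4.0*0.0 + 8.0*0.0 = 15.0 + 0.0 + 0.0 = 15.0


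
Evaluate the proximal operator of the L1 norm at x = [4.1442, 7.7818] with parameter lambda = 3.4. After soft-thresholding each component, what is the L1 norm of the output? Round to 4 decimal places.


Soft-thresholding with lambda = 3.4:
prox(4.1442) = sign(4.1442)*max(|4.1442| - 3.4, 0) = 0.7442
prox(7.7818) = sign(7.7818)*max(|7.7818| - 3.4, 0) = 4.3818
prox(x) = [0.7442, 4.3818]
||prox(x)||_1 = 0.7442 + 4.3818 = 5.126


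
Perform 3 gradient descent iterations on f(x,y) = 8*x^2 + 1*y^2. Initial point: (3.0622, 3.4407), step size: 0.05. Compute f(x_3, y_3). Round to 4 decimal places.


Gradient descent on f(x,y) = 8*x^2 + 1*y^2.
Starting point: (3.0622, 3.4407), alpha = 0.05
Step 1: grad_x = 2*8*3.0622 = 48.9952, grad_y = 2*1*3.4407 = 6.8814
  x_1 = 3.0622 - 0.05*48.9952 = 0.6124
  y_1 = 3.4407 - 0.05*6.8814 = 3.0966
Step 2: grad_x = 2*8*0.6124 = 9.799, grad_y = 2*1*3.0966 = 6.1933
  x_2 = 0.6124 - 0.05*9.799 = 0.1225
  y_2 = 3.0966 - 0.05*6.1933 = 2.787
Step 3: grad_x = 2*8*0.1225 = 1.9598, grad_y = 2*1*2.787 = 5.5739
  x_3 = 0.1225 - 0.05*1.9598 = 0.0245
  y_3 = 2.787 - 0.05*5.5739 = 2.5083
f(0.0245, 2.5083) = 8*0.0245^2 + 1*2.5083^2 = 6.2962


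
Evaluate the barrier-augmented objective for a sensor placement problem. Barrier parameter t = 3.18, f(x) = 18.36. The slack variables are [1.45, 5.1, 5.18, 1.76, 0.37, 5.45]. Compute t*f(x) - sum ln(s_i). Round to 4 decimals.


Step 1: Compute log-barrier.
ln values: [0.3716, 1.6292, 1.6448, 0.5653, -0.9943, 1.6956]
phi = -(0.3716 + 1.6292 + 1.6448 + 0.5653 - 0.9943 + 1.6956) = -4.9123
Step 2: Compute augmented objective.
t*f(x) = 3.18*18.36 = 58.3848
Total = 58.3848 - 4.9123 = 53.4725


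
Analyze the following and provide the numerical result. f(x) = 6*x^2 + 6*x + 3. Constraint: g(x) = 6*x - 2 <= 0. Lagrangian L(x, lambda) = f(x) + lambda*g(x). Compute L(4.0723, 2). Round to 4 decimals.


Step 1: Evaluate f(x).
f(4.0723) = 6*4.0723^2 + 6*4.0723 + 3 = 126.9356
Step 2: Evaluate g(x).
g(4.0723) = 6*4.0723 - 2 = 22.4338
Step 3: Compute Lagrangian.
L = 126.9356 + 2*22.4338 = 171.8032


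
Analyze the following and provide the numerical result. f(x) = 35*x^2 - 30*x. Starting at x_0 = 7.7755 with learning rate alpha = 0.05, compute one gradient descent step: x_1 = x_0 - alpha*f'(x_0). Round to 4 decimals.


We compute the gradient at x_0 and apply the update.
f'(x) = 70*x - 30
f'(7.7755) = 70*7.7755 - 30 = 514.285
x_1 = 7.7755 - 0.05*514.285 = -17.9388


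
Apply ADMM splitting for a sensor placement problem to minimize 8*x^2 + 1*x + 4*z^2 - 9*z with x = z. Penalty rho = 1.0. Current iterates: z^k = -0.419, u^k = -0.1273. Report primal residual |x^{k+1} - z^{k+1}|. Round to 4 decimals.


ADMM iteration with rho = 1.0, z^k = -0.419, u^k = -0.1273
Step 1: x-update.
Minimize 8*x^2 + 1*x + (1.0/2)*(x + 0.419 - 0.1273)^2
FOC: (2*8 + 1.0)*x = -1 + 1.0*(-0.419 + 0.1273)
x^{k+1} = -0.076
Step 2: z-update.
Minimize 4*z^2 - 9*z + (1.0/2)*(-0.076 - z - 0.1273)^2
FOC: (2*4 + 1.0)*z = 9 + 1.0*(-0.076 - 0.1273)
z^{k+1} = 0.9774
Step 3: u-update.
u^{k+1} = -0.1273 - 0.076 - 0.9774 = -1.1807
Step 4: Primal residual = |-0.076 - 0.9774| = 1.0534


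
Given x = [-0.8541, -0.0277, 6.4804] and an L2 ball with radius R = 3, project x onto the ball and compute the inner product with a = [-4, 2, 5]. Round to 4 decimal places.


Step 1: Compute ||x|| (intermediates to 6 decimals).
||x|| = sqrt((-0.8541)^2 + (-0.0277)^2 + 6.4804^2) = 6.5365
Step 2: Project.
Since ||x|| > R, scale = R/||x|| = 3/6.5365 = 0.458961, proj(x) = scale * x
proj(x) = [-0.391999, -0.012713, 2.974251]
Step 3: Dot product.
a^T * proj(x) = -4*(-0.391999) + 2*(-0.012713) + 5*2.974251 = 16.4138


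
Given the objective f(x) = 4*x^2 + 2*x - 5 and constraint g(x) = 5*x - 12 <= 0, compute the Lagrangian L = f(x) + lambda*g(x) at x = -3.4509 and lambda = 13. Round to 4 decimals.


Step 1: Evaluate f(x).
f(-3.4509) = 4*(-3.4509)^2 + 2*(-3.4509) - 5 = 35.733
Step 2: Evaluate g(x).
g(-3.4509) = 5*-3.4509 - 12 = -29.2545
Step 3: Compute Lagrangian.
L = 35.733 + 13*-29.2545 = -344.5755


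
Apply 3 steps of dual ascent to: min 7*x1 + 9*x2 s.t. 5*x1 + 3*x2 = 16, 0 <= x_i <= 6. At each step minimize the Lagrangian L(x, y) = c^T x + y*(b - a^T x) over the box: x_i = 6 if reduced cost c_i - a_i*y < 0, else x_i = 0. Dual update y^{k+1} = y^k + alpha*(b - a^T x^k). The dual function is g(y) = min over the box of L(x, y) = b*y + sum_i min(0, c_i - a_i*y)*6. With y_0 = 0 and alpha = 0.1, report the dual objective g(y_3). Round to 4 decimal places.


Dual ascent for LP: min 7*x1 + 9*x2, 5*x1 + 3*x2 = 16, 0 <= x_i <= 6
Step 1: y^k = 0.0, reduced costs: (7.0, 9.0)
  x^k = (0.0, 0.0), subgradient = b - a^T x = 16.0
  y^{k+1} = 0.0 + 0.1*16.0 = 1.6
Step 2: y^k = 1.6, reduced costs: (-1.0, 4.2)
  x^k = (6.0, 0.0), subgradient = b - a^T x = -14.0
  y^{k+1} = 1.6 + 0.1*-14.0 = 0.2
Step 3: y^k = 0.2, reduced costs: (6.0, 8.4)
  x^k = (0.0, 0.0), subgradient = b - a^T x = 16.0
  y^{k+1} = 0.2 + 0.1*16.0 = 1.8
Dual objective at y_3 = 1.8: reduced costs (-2.0, 3.6), box minimizer x = (6.0, 0.0)
g(y_3) = b*y + (c1 - a1*y)*x1 + (c2 - a2*y)*x2 = 16*1.8 + (-2.0)*6.0 + 3.6*0.0 = 28.8 - 12.0 + 0.0 = 16.8


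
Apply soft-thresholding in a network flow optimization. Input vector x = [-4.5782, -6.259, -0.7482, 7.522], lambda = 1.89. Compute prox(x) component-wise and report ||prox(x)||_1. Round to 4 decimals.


Soft-thresholding with lambda = 1.89:
prox(-4.5782) = sign(-4.5782)*max(|-4.5782| - 1.89, 0) = -2.6882
prox(-6.259) = sign(-6.259)*max(|-6.259| - 1.89, 0) = -4.369
prox(-0.7482) = sign(-0.7482)*max(|-0.7482| - 1.89, 0) = 0.0
prox(7.522) = sign(7.522)*max(|7.522| - 1.89, 0) = 5.632
prox(x) = [-2.6882, -4.369, 0.0, 5.632]
||prox(x)||_1 = 2.6882 + 4.369 + 0.0 + 5.632 = 12.6892


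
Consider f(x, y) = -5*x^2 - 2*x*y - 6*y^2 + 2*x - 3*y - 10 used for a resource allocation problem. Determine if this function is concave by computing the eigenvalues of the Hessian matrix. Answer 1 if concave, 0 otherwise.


The Hessian of f(x,y) = -5*x^2 - 2*x*y - 6*y^2 + 2*x - 3*y - 10 is:
H = [[-10, -2], [-2, -12]]
Trace = -10 - 12 = -22
Determinant = -10*-12 - (-2)^2 = 116
Discriminant = (-22)^2 - 4*116 = 20.0
Eigenvalues: lambda_1 = -13.2361, lambda_2 = -8.7639
The function is concave.

1


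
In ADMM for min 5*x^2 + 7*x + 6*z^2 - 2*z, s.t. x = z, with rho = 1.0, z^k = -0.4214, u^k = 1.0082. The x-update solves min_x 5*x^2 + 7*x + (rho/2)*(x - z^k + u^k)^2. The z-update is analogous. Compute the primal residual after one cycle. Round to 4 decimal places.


ADMM iteration with rho = 1.0, z^k = -0.4214, u^k = 1.0082
Step 1: x-update.
Minimize 5*x^2 + 7*x + (1.0/2)*(x + 0.4214 + 1.0082)^2
FOC: (2*5 + 1.0)*x = -7 + 1.0*(-0.4214 - 1.0082)
x^{k+1} = -0.7663
Step 2: z-update.
Minimize 6*z^2 - 2*z + (1.0/2)*(-0.7663 - z + 1.0082)^2
FOC: (2*6 + 1.0)*z = 2 + 1.0*(-0.7663 + 1.0082)
z^{k+1} = 0.1725
Step 3: u-update.
u^{k+1} = 1.0082 - 0.7663 - 0.1725 = 0.0694
Step 4: Primal residual = |-0.7663 - 0.1725| = 0.9388


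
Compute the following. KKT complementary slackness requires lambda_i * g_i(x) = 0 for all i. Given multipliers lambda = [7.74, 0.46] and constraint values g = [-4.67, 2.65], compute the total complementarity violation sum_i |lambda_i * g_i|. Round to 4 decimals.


KKT complementary slackness check:
lambda_1 * g_1 = 7.74 * -4.67 = -36.1458
lambda_2 * g_2 = 0.46 * 2.65 = 1.219
Total violation = 36.1458 + 1.219 = 37.3648


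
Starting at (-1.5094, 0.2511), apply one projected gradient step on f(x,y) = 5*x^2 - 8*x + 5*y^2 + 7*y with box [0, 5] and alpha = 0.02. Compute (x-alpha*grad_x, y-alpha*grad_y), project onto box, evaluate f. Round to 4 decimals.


Step 1: Compute gradient at (-1.5094, 0.2511).
grad_x = 2*5*-1.5094 - 8 = -23.094
grad_y = 2*5*0.2511 + 7 = 9.511
Step 2: Gradient step.
x_raw = -1.5094 - 0.02*-23.094 = -1.0475
y_raw = 0.2511 - 0.02*9.511 = 0.0609
Step 3: Project onto [0, 5].
x_proj = clip(-1.0475) = 0.0
y_proj = clip(0.0609) = 0.0609
Step 4: Evaluate f.
f(0.0, 0.0609) = 0.4447


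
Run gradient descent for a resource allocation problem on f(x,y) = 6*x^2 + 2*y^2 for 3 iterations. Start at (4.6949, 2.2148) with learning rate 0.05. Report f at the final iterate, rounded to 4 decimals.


Gradient descent on f(x,y) = 6*x^2 + 2*y^2.
Starting point: (4.6949, 2.2148), alpha = 0.05
Step 1: grad_x = 2*6*4.6949 = 56.3388, grad_y = 2*2*2.2148 = 8.8592
  x_1 = 4.6949 - 0.05*56.3388 = 1.878
  y_1 = 2.2148 - 0.05*8.8592 = 1.7718
Step 2: grad_x = 2*6*1.878 = 22.5355, grad_y = 2*2*1.7718 = 7.0874
  x_2 = 1.878 - 0.05*22.5355 = 0.7512
  y_2 = 1.7718 - 0.05*7.0874 = 1.4175
Step 3: grad_x = 2*6*0.7512 = 9.0142, grad_y = 2*2*1.4175 = 5.6699
  x_3 = 0.7512 - 0.05*9.0142 = 0.3005
  y_3 = 1.4175 - 0.05*5.6699 = 1.134
f(0.3005, 1.134) = 6*0.3005^2 + 2*1.134^2 = 3.1135


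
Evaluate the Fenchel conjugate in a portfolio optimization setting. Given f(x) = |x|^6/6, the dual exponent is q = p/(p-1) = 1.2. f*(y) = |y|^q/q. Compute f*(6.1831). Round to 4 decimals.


The conjugate exponent q satisfies 1/p + 1/q = 1.
p = 6, so q = 6/(6 - 1) = 1.2
|y|^q = 6.1831^1.2 = 8.9012
f*(6.1831) = 8.9012 / 1.2 = 7.4176


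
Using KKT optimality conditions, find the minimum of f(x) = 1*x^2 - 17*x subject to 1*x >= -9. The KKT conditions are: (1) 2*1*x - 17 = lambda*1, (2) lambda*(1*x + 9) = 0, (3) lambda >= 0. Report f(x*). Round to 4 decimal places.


Step 1: Try lambda = 0 (constraint inactive).
Stationarity: 2*1*x - 17 = 0
x* = 17/(2*1) = 8.5
Check constraint: 1*8.5 = 8.5 >= -9 -- satisfied.
Step 2: Compute optimal value.
f(x*) = 1*8.5^2 - 17*8.5 = -72.25


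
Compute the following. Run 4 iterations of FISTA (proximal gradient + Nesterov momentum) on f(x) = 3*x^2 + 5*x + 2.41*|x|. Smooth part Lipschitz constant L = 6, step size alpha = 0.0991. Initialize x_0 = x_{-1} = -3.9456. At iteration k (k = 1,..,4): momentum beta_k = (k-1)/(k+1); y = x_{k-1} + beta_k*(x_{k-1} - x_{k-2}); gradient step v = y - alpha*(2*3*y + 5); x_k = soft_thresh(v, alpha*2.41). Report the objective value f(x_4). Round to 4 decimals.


FISTA on f(x) = 3*x^2 + 5*x + 2.41*|x|
L = 6, alpha = 0.0991
Iteration 1: beta = 0.0, y = -3.9456 + 0.0*(-3.9456 + 3.9456) = -3.9456
  grad(y) = -18.6736, v = y - alpha*grad = -2.095
  prox(v) = soft_thresh(-2.095, 0.2388) = -1.8562
Iteration 2: beta = 0.3333, y = -1.8562 + 0.3333*(-1.8562 + 3.9456) = -1.1598
  grad(y) = -1.9585, v = y - alpha*grad = -0.9657
  prox(v) = soft_thresh(-0.9657, 0.2388) = -0.7268
Iteration 3: beta = 0.5, y = -0.7268 + 0.5*(-0.7268 + 1.8562) = -0.1621
  grad(y) = 4.0271, v = y - alpha*grad = -0.5612
  prox(v) = soft_thresh(-0.5612, 0.2388) = -0.3224
Iteration 4: beta = 0.6, y = -0.3224 + 0.6*(-0.3224 + 0.7268) = -0.0797
  grad(y) = 4.5215, v = y - alpha*grad = -0.5278
  prox(v) = soft_thresh(-0.5278, 0.2388) = -0.289
f(x_4) = 3*(-0.289)^2 + 5*(-0.289) + 2.41*|-0.289| = -0.4979


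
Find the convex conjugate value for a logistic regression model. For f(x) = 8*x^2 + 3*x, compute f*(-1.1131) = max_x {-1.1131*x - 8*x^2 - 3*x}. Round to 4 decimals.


f*(y) = sup_x {y*x - a*x^2 - b*x} = sup_x {(y-b)*x - a*x^2}
FOC: (y - b) - 2a*x = 0 => x* = (y - b)/(2a)
x* = (-1.1131 - 3)/(2*8) = -0.2571
f*(-1.1131) = (y-b)^2/(4a) = (-1.1131 - 3)^2/(4*8)
= 16.9176/32 = 0.5287


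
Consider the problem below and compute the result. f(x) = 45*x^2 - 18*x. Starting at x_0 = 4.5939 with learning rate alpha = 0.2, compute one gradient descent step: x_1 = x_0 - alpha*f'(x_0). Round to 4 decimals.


We compute the gradient at x_0 and apply the update.
f'(x) = 90*x - 18
f'(4.5939) = 90*4.5939 - 18 = 395.451
x_1 = 4.5939 - 0.2*395.451 = -74.4963


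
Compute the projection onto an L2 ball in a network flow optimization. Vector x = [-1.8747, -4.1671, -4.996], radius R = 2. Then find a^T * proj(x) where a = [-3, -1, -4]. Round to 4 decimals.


Step 1: Compute ||x|| (intermediates to 6 decimals).
||x|| = sqrt((-1.8747)^2 + (-4.1671)^2 + (-4.996)^2) = 6.770468
Step 2: Project.
Since ||x|| > R, scale = R/||x|| = 2/6.770468 = 0.295401, proj(x) = scale * x
proj(x) = [-0.553788, -1.230966, -1.475823]
Step 3: Dot product.
a^T * proj(x) = -3*(-0.553788) - 1*(-1.230966) - 4*(-1.475823) = 8.7956


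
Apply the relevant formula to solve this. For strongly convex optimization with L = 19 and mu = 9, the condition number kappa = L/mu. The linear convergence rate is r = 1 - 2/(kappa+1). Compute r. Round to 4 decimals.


Step 1: Compute the condition number.
kappa = L/mu = 19/9 = 2.1111
Step 2: Compute the convergence rate.
r = 1 - 2/(kappa + 1) = 1 - 2*mu/(L + mu) = (L - mu)/(L + mu) = 10/28 = 0.3571


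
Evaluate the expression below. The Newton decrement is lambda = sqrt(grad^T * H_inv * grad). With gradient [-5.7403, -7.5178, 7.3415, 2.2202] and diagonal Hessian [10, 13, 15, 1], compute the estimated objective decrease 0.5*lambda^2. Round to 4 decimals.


Step 1: H is diagonal, so H^(-1) * g = [-0.574, -0.5783, 0.4894, 2.2202].
Step 2: g^T H^(-1) g = sum_i g_i^2 / H_ii
  = (-5.7403)^2/10 + (-7.5178)^2/13 + (7.3415)^2/15 + (2.2202)^2/1
  = 3.2951 + 4.3475 + 3.5932 + 4.9293 = 16.1651
Step 3: Objective decrease = 0.5 * g^T H^(-1) g = 8.0825


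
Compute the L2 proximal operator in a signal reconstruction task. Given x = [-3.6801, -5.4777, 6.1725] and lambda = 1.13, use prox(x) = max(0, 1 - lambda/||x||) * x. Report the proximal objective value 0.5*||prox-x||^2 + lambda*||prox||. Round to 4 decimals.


Step 1: Compute ||x||.
||x|| = 9.0359
Step 2: Compute scaling factor.
scale = max(0, 1 - 1.13/9.0359) = 0.8749
Step 3: prox(x) = [-3.2199, -4.7927, 5.4006]
||prox(x)|| = 7.9059
Step 4: Proximal objective.
0.5*||prox-x||^2 = 0.6385
lambda*||prox|| = 8.9337
Total = 9.5722


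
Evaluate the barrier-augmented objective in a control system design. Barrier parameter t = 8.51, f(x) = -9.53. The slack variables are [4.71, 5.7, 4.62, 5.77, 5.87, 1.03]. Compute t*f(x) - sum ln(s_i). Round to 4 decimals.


Step 1: Compute log-barrier.
ln values: [1.5497, 1.7405, 1.5304, 1.7527, 1.7699, 0.0296]
phi = -(1.5497 + 1.7405 + 1.5304 + 1.7527 + 1.7699 + 0.0296) = -8.3726
Step 2: Compute augmented objective.
t*f(x) = 8.51*-9.53 = -81.1003
Total = -81.1003 - 8.3726 = -89.4729


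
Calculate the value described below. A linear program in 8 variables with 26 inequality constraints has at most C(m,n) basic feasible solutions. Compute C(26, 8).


Each vertex corresponds to some choice of n active constraints out of m, so the number of vertices is at most C(m, n) = m! / (n!(m-n)!).
m = 26, n = 8
Numerator: 26 * 25 * 24 * 23 * 22 * 21 * 20 * 19
Denominator: 8! = 40320
C(26, 8) = 1562275


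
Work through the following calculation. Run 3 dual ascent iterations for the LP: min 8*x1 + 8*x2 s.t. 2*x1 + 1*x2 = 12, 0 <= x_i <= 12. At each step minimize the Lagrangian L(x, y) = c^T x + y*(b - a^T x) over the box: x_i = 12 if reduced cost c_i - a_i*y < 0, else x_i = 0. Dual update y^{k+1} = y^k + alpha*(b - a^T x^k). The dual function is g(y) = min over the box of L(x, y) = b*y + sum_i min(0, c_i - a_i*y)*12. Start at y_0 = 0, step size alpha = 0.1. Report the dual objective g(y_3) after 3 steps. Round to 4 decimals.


Dual ascent for LP: min 8*x1 + 8*x2, 2*x1 + 1*x2 = 12, 0 <= x_i <= 12
Step 1: y^k = 0.0, reduced costs: (8.0, 8.0)
  x^k = (0.0, 0.0), subgradient = b - a^T x = 12.0
  y^{k+1} = 0.0 + 0.1*12.0 = 1.2
Step 2: y^k = 1.2, reduced costs: (5.6, 6.8)
  x^k = (0.0, 0.0), subgradient = b - a^T x = 12.0
  y^{k+1} = 1.2 + 0.1*12.0 = 2.4
Step 3: y^k = 2.4, reduced costs: (3.2, 5.6)
  x^k = (0.0, 0.0), subgradient = b - a^T x = 12.0
  y^{k+1} = 2.4 + 0.1*12.0 = 3.6
Dual objective at y_3 = 3.6: reduced costs (0.8, 4.4), box minimizer x = (0.0, 0.0)
g(y_3) = b*y + (c1 - a1*y)*x1 + (c2 - a2*y)*x2 = 12*3.6 + 0.8*0.0 + 4.4*0.0 = 43.2 + 0.0 + 0.0 = 43.2


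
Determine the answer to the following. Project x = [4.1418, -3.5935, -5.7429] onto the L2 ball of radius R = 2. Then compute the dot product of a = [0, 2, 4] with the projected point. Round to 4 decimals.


Step 1: Compute ||x|| (intermediates to 6 decimals).
||x|| = sqrt(4.1418^2 + (-3.5935)^2 + (-5.7429)^2) = 7.940318
Step 2: Project.
Since ||x|| > R, scale = R/||x|| = 2/7.940318 = 0.251879, proj(x) = scale * x
proj(x) = [1.043232, -0.905127, -1.446516]
Step 3: Dot product.
a^T * proj(x) = 0*1.043232 + 2*(-0.905127) + 4*(-1.446516) = -7.5963


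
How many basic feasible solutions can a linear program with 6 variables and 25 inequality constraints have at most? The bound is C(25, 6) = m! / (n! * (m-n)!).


Each vertex corresponds to some choice of n active constraints out of m, so the number of vertices is at most C(m, n) = m! / (n!(m-n)!).
m = 25, n = 6
Numerator: 25 * 24 * 23 * 22 * 21 * 20
Denominator: 6! = 720
C(25, 6) = 177100


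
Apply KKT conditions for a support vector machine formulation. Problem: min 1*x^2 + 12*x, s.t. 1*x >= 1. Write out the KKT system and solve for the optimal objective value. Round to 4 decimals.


Step 1: Try lambda = 0 (constraint inactive).
x_unc = -12/(2*1) = -6.0
Check: 1*-6.0 = -6.0 < 1 -- violated!
Step 2: Constraint must be active: 1*x = 1
x* = 1/1 = 1.0
lambda = (2*1*1.0 + 12)/1 = 14.0
Step 3: Compute optimal value.
f(x*) = 1*1.0^2 + 12*1.0 = 13.0


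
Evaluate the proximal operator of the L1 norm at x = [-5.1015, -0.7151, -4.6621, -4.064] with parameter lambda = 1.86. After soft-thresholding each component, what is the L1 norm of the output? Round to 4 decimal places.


Soft-thresholding with lambda = 1.86:
prox(-5.1015) = sign(-5.1015)*max(|-5.1015| - 1.86, 0) = -3.2415
prox(-0.7151) = sign(-0.7151)*max(|-0.7151| - 1.86, 0) = 0.0
prox(-4.6621) = sign(-4.6621)*max(|-4.6621| - 1.86, 0) = -2.8021
prox(-4.064) = sign(-4.064)*max(|-4.064| - 1.86, 0) = -2.204
prox(x) = [-3.2415, 0.0, -2.8021, -2.204]
||prox(x)||_1 = 3.2415 + 0.0 + 2.8021 + 2.204 = 8.2476


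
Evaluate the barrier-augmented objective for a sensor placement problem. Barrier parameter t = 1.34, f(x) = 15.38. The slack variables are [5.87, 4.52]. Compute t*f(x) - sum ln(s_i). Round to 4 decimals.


Step 1: Compute log-barrier.
ln values: [1.7699, 1.5085]
phi = -(1.7699 + 1.5085) = -3.2784
Step 2: Compute augmented objective.
t*f(x) = 1.34*15.38 = 20.6092
Total = 20.6092 - 3.2784 = 17.3308


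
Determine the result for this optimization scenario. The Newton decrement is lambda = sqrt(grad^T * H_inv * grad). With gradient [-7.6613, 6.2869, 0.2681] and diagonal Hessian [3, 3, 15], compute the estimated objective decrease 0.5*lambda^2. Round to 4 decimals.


Step 1: H is diagonal, so H^(-1) * g = [-2.5538, 2.0956, 0.0179].
Step 2: g^T H^(-1) g = sum_i g_i^2 / H_ii
  = (-7.6613)^2/3 + (6.2869)^2/3 + (0.2681)^2/15
  = 19.5652 + 13.175 + 0.0048 = 32.745
Step 3: Objective decrease = 0.5 * g^T H^(-1) g = 16.3725


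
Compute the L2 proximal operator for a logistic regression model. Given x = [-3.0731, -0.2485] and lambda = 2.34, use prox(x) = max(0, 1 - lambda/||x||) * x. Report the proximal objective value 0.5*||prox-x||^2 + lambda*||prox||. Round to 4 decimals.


Step 1: Compute ||x||.
||x|| = 3.0831
Step 2: Compute scaling factor.
scale = max(0, 1 - 2.34/3.0831) = 0.241
Step 3: prox(x) = [-0.7407, -0.0599]
||prox(x)|| = 0.7431
Step 4: Proximal objective.
0.5*||prox-x||^2 = 2.7378
lambda*||prox|| = 1.7389
Total = 4.4767


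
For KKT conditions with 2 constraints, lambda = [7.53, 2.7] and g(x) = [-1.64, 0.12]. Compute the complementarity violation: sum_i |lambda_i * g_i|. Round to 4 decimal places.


KKT complementary slackness check:
lambda_1 * g_1 = 7.53 * -1.64 = -12.3492
lambda_2 * g_2 = 2.7 * 0.12 = 0.324
Total violation = 12.3492 + 0.324 = 12.6732


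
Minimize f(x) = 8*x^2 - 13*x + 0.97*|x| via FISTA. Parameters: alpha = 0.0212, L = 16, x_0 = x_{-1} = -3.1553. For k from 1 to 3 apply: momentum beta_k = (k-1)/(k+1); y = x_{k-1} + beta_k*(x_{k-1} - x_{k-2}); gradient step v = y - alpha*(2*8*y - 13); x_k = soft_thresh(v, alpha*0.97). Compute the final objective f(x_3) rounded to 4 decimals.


FISTA on f(x) = 8*x^2 - 13*x + 0.97*|x|
L = 16, alpha = 0.0212
Iteration 1: beta = 0.0, y = -3.1553 + 0.0*(-3.1553 + 3.1553) = -3.1553
  grad(y) = -63.4848, v = y - alpha*grad = -1.8094
  prox(v) = soft_thresh(-1.8094, 0.0206) = -1.7889
Iteration 2: beta = 0.3333, y = -1.7889 + 0.3333*(-1.7889 + 3.1553) = -1.3334
  grad(y) = -34.334, v = y - alpha*grad = -0.6055
  prox(v) = soft_thresh(-0.6055, 0.0206) = -0.5849
Iteration 3: beta = 0.5, y = -0.5849 + 0.5*(-0.5849 + 1.7889) = 0.017
  grad(y) = -12.7275, v = y - alpha*grad = 0.2869
  prox(v) = soft_thresh(0.2869, 0.0206) = 0.2663
f(x_3) = 8*0.2663^2 - 13*0.2663 + 0.97*|0.2663| = -2.6362


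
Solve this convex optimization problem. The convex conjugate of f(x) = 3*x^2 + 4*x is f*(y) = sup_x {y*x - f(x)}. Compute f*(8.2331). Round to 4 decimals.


f*(y) = sup_x {y*x - a*x^2 - b*x} = sup_x {(y-b)*x - a*x^2}
FOC: (y - b) - 2a*x = 0 => x* = (y - b)/(2a)
x* = (8.2331 - 4)/(2*3) = 0.7055
f*(8.2331) = (y-b)^2/(4a) = (8.2331 - 4)^2/(4*3)
= 17.9191/12 = 1.4933


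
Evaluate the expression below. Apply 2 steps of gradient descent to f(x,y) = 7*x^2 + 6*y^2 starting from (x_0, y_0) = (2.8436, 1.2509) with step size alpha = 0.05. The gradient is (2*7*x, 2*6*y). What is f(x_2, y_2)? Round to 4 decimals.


Gradient descent on f(x,y) = 7*x^2 + 6*y^2.
Starting point: (2.8436, 1.2509), alpha = 0.05
Step 1: grad_x = 2*7*2.8436 = 39.8104, grad_y = 2*6*1.2509 = 15.0108
  x_1 = 2.8436 - 0.05*39.8104 = 0.8531
  y_1 = 1.2509 - 0.05*15.0108 = 0.5004
Step 2: grad_x = 2*7*0.8531 = 11.9431, grad_y = 2*6*0.5004 = 6.0043
  x_2 = 0.8531 - 0.05*11.9431 = 0.2559
  y_2 = 0.5004 - 0.05*6.0043 = 0.2001
f(0.2559, 0.2001) = 7*0.2559^2 + 6*0.2001^2 = 0.6988
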